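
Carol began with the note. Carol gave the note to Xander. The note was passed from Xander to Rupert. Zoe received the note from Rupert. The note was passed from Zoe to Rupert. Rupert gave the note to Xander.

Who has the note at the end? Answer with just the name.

Tracking the note through each event:
Start: Carol has the note.
After event 1: Xander has the note.
After event 2: Rupert has the note.
After event 3: Zoe has the note.
After event 4: Rupert has the note.
After event 5: Xander has the note.

Answer: Xander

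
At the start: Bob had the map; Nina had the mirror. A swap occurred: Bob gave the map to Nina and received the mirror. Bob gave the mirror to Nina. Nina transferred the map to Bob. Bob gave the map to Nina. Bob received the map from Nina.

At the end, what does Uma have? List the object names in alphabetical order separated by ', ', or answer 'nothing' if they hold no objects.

Answer: nothing

Derivation:
Tracking all object holders:
Start: map:Bob, mirror:Nina
Event 1 (swap map<->mirror: now map:Nina, mirror:Bob). State: map:Nina, mirror:Bob
Event 2 (give mirror: Bob -> Nina). State: map:Nina, mirror:Nina
Event 3 (give map: Nina -> Bob). State: map:Bob, mirror:Nina
Event 4 (give map: Bob -> Nina). State: map:Nina, mirror:Nina
Event 5 (give map: Nina -> Bob). State: map:Bob, mirror:Nina

Final state: map:Bob, mirror:Nina
Uma holds: (nothing).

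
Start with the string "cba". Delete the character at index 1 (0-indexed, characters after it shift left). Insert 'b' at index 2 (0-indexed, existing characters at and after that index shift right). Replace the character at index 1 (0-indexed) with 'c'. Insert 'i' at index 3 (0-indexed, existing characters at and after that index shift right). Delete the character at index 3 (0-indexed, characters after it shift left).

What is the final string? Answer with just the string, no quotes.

Answer: ccb

Derivation:
Applying each edit step by step:
Start: "cba"
Op 1 (delete idx 1 = 'b'): "cba" -> "ca"
Op 2 (insert 'b' at idx 2): "ca" -> "cab"
Op 3 (replace idx 1: 'a' -> 'c'): "cab" -> "ccb"
Op 4 (insert 'i' at idx 3): "ccb" -> "ccbi"
Op 5 (delete idx 3 = 'i'): "ccbi" -> "ccb"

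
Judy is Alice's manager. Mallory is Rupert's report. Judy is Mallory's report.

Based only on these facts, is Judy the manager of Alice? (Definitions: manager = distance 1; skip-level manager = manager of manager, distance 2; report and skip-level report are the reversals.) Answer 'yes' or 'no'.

Reconstructing the manager chain from the given facts:
  Rupert -> Mallory -> Judy -> Alice
(each arrow means 'manager of the next')
Positions in the chain (0 = top):
  position of Rupert: 0
  position of Mallory: 1
  position of Judy: 2
  position of Alice: 3

Judy is at position 2, Alice is at position 3; signed distance (j - i) = 1.
'manager' requires j - i = 1. Actual distance is 1, so the relation HOLDS.

Answer: yes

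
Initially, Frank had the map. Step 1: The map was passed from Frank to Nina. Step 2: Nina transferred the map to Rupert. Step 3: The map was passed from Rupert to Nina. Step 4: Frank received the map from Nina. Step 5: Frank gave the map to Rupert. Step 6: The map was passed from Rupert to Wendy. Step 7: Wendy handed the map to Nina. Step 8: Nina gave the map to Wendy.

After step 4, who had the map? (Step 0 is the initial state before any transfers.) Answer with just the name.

Answer: Frank

Derivation:
Tracking the map holder through step 4:
After step 0 (start): Frank
After step 1: Nina
After step 2: Rupert
After step 3: Nina
After step 4: Frank

At step 4, the holder is Frank.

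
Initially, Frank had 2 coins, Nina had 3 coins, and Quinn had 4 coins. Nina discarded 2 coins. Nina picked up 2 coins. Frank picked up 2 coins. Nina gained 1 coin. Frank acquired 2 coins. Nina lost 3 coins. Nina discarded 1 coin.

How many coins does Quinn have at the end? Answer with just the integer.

Answer: 4

Derivation:
Tracking counts step by step:
Start: Frank=2, Nina=3, Quinn=4
Event 1 (Nina -2): Nina: 3 -> 1. State: Frank=2, Nina=1, Quinn=4
Event 2 (Nina +2): Nina: 1 -> 3. State: Frank=2, Nina=3, Quinn=4
Event 3 (Frank +2): Frank: 2 -> 4. State: Frank=4, Nina=3, Quinn=4
Event 4 (Nina +1): Nina: 3 -> 4. State: Frank=4, Nina=4, Quinn=4
Event 5 (Frank +2): Frank: 4 -> 6. State: Frank=6, Nina=4, Quinn=4
Event 6 (Nina -3): Nina: 4 -> 1. State: Frank=6, Nina=1, Quinn=4
Event 7 (Nina -1): Nina: 1 -> 0. State: Frank=6, Nina=0, Quinn=4

Quinn's final count: 4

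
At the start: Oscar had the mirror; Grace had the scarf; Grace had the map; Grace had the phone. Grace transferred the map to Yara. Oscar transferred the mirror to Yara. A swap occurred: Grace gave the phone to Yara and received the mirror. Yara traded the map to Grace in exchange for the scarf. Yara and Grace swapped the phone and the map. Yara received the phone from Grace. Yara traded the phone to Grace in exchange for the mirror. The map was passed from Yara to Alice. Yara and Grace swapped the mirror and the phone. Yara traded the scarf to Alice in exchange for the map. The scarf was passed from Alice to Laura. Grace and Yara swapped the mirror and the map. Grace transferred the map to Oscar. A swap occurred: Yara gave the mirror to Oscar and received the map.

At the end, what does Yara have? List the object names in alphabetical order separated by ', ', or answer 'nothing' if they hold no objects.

Answer: map, phone

Derivation:
Tracking all object holders:
Start: mirror:Oscar, scarf:Grace, map:Grace, phone:Grace
Event 1 (give map: Grace -> Yara). State: mirror:Oscar, scarf:Grace, map:Yara, phone:Grace
Event 2 (give mirror: Oscar -> Yara). State: mirror:Yara, scarf:Grace, map:Yara, phone:Grace
Event 3 (swap phone<->mirror: now phone:Yara, mirror:Grace). State: mirror:Grace, scarf:Grace, map:Yara, phone:Yara
Event 4 (swap map<->scarf: now map:Grace, scarf:Yara). State: mirror:Grace, scarf:Yara, map:Grace, phone:Yara
Event 5 (swap phone<->map: now phone:Grace, map:Yara). State: mirror:Grace, scarf:Yara, map:Yara, phone:Grace
Event 6 (give phone: Grace -> Yara). State: mirror:Grace, scarf:Yara, map:Yara, phone:Yara
Event 7 (swap phone<->mirror: now phone:Grace, mirror:Yara). State: mirror:Yara, scarf:Yara, map:Yara, phone:Grace
Event 8 (give map: Yara -> Alice). State: mirror:Yara, scarf:Yara, map:Alice, phone:Grace
Event 9 (swap mirror<->phone: now mirror:Grace, phone:Yara). State: mirror:Grace, scarf:Yara, map:Alice, phone:Yara
Event 10 (swap scarf<->map: now scarf:Alice, map:Yara). State: mirror:Grace, scarf:Alice, map:Yara, phone:Yara
Event 11 (give scarf: Alice -> Laura). State: mirror:Grace, scarf:Laura, map:Yara, phone:Yara
Event 12 (swap mirror<->map: now mirror:Yara, map:Grace). State: mirror:Yara, scarf:Laura, map:Grace, phone:Yara
Event 13 (give map: Grace -> Oscar). State: mirror:Yara, scarf:Laura, map:Oscar, phone:Yara
Event 14 (swap mirror<->map: now mirror:Oscar, map:Yara). State: mirror:Oscar, scarf:Laura, map:Yara, phone:Yara

Final state: mirror:Oscar, scarf:Laura, map:Yara, phone:Yara
Yara holds: map, phone.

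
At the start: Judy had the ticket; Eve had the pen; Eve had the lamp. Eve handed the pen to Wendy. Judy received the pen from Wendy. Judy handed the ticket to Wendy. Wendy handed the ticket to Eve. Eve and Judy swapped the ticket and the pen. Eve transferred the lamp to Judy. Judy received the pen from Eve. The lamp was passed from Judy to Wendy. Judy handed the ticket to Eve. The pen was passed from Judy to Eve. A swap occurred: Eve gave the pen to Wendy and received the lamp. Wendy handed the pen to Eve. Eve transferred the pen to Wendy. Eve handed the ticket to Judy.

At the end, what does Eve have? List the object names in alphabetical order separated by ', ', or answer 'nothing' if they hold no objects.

Answer: lamp

Derivation:
Tracking all object holders:
Start: ticket:Judy, pen:Eve, lamp:Eve
Event 1 (give pen: Eve -> Wendy). State: ticket:Judy, pen:Wendy, lamp:Eve
Event 2 (give pen: Wendy -> Judy). State: ticket:Judy, pen:Judy, lamp:Eve
Event 3 (give ticket: Judy -> Wendy). State: ticket:Wendy, pen:Judy, lamp:Eve
Event 4 (give ticket: Wendy -> Eve). State: ticket:Eve, pen:Judy, lamp:Eve
Event 5 (swap ticket<->pen: now ticket:Judy, pen:Eve). State: ticket:Judy, pen:Eve, lamp:Eve
Event 6 (give lamp: Eve -> Judy). State: ticket:Judy, pen:Eve, lamp:Judy
Event 7 (give pen: Eve -> Judy). State: ticket:Judy, pen:Judy, lamp:Judy
Event 8 (give lamp: Judy -> Wendy). State: ticket:Judy, pen:Judy, lamp:Wendy
Event 9 (give ticket: Judy -> Eve). State: ticket:Eve, pen:Judy, lamp:Wendy
Event 10 (give pen: Judy -> Eve). State: ticket:Eve, pen:Eve, lamp:Wendy
Event 11 (swap pen<->lamp: now pen:Wendy, lamp:Eve). State: ticket:Eve, pen:Wendy, lamp:Eve
Event 12 (give pen: Wendy -> Eve). State: ticket:Eve, pen:Eve, lamp:Eve
Event 13 (give pen: Eve -> Wendy). State: ticket:Eve, pen:Wendy, lamp:Eve
Event 14 (give ticket: Eve -> Judy). State: ticket:Judy, pen:Wendy, lamp:Eve

Final state: ticket:Judy, pen:Wendy, lamp:Eve
Eve holds: lamp.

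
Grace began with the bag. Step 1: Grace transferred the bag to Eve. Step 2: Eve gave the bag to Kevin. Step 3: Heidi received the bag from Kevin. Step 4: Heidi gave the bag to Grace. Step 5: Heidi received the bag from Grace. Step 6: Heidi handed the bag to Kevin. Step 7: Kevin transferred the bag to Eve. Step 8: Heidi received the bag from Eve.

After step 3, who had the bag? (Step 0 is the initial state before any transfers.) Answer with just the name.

Answer: Heidi

Derivation:
Tracking the bag holder through step 3:
After step 0 (start): Grace
After step 1: Eve
After step 2: Kevin
After step 3: Heidi

At step 3, the holder is Heidi.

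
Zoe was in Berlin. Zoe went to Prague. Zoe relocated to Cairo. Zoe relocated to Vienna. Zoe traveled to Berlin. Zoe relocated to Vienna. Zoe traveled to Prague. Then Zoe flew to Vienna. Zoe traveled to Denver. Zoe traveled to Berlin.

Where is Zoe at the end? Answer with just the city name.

Tracking Zoe's location:
Start: Zoe is in Berlin.
After move 1: Berlin -> Prague. Zoe is in Prague.
After move 2: Prague -> Cairo. Zoe is in Cairo.
After move 3: Cairo -> Vienna. Zoe is in Vienna.
After move 4: Vienna -> Berlin. Zoe is in Berlin.
After move 5: Berlin -> Vienna. Zoe is in Vienna.
After move 6: Vienna -> Prague. Zoe is in Prague.
After move 7: Prague -> Vienna. Zoe is in Vienna.
After move 8: Vienna -> Denver. Zoe is in Denver.
After move 9: Denver -> Berlin. Zoe is in Berlin.

Answer: Berlin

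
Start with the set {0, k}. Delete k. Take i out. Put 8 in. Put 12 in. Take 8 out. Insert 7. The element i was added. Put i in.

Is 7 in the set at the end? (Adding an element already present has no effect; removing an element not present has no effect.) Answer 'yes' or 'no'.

Answer: yes

Derivation:
Tracking the set through each operation:
Start: {0, k}
Event 1 (remove k): removed. Set: {0}
Event 2 (remove i): not present, no change. Set: {0}
Event 3 (add 8): added. Set: {0, 8}
Event 4 (add 12): added. Set: {0, 12, 8}
Event 5 (remove 8): removed. Set: {0, 12}
Event 6 (add 7): added. Set: {0, 12, 7}
Event 7 (add i): added. Set: {0, 12, 7, i}
Event 8 (add i): already present, no change. Set: {0, 12, 7, i}

Final set: {0, 12, 7, i} (size 4)
7 is in the final set.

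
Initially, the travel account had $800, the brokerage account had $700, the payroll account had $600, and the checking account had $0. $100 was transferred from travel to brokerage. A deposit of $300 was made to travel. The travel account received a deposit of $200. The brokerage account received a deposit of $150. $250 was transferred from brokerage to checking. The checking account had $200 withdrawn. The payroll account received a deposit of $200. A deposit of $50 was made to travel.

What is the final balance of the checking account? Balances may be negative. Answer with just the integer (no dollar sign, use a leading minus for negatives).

Answer: 50

Derivation:
Tracking account balances step by step:
Start: travel=800, brokerage=700, payroll=600, checking=0
Event 1 (transfer 100 travel -> brokerage): travel: 800 - 100 = 700, brokerage: 700 + 100 = 800. Balances: travel=700, brokerage=800, payroll=600, checking=0
Event 2 (deposit 300 to travel): travel: 700 + 300 = 1000. Balances: travel=1000, brokerage=800, payroll=600, checking=0
Event 3 (deposit 200 to travel): travel: 1000 + 200 = 1200. Balances: travel=1200, brokerage=800, payroll=600, checking=0
Event 4 (deposit 150 to brokerage): brokerage: 800 + 150 = 950. Balances: travel=1200, brokerage=950, payroll=600, checking=0
Event 5 (transfer 250 brokerage -> checking): brokerage: 950 - 250 = 700, checking: 0 + 250 = 250. Balances: travel=1200, brokerage=700, payroll=600, checking=250
Event 6 (withdraw 200 from checking): checking: 250 - 200 = 50. Balances: travel=1200, brokerage=700, payroll=600, checking=50
Event 7 (deposit 200 to payroll): payroll: 600 + 200 = 800. Balances: travel=1200, brokerage=700, payroll=800, checking=50
Event 8 (deposit 50 to travel): travel: 1200 + 50 = 1250. Balances: travel=1250, brokerage=700, payroll=800, checking=50

Final balance of checking: 50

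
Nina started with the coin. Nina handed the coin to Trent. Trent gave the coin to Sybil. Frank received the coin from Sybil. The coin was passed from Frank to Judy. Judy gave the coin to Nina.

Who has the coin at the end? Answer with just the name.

Tracking the coin through each event:
Start: Nina has the coin.
After event 1: Trent has the coin.
After event 2: Sybil has the coin.
After event 3: Frank has the coin.
After event 4: Judy has the coin.
After event 5: Nina has the coin.

Answer: Nina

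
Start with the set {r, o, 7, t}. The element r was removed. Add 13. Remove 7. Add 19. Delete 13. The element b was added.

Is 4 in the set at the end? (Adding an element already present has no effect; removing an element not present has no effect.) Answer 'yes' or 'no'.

Tracking the set through each operation:
Start: {7, o, r, t}
Event 1 (remove r): removed. Set: {7, o, t}
Event 2 (add 13): added. Set: {13, 7, o, t}
Event 3 (remove 7): removed. Set: {13, o, t}
Event 4 (add 19): added. Set: {13, 19, o, t}
Event 5 (remove 13): removed. Set: {19, o, t}
Event 6 (add b): added. Set: {19, b, o, t}

Final set: {19, b, o, t} (size 4)
4 is NOT in the final set.

Answer: no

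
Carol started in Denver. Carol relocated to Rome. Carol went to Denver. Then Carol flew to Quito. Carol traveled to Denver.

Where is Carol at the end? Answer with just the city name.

Tracking Carol's location:
Start: Carol is in Denver.
After move 1: Denver -> Rome. Carol is in Rome.
After move 2: Rome -> Denver. Carol is in Denver.
After move 3: Denver -> Quito. Carol is in Quito.
After move 4: Quito -> Denver. Carol is in Denver.

Answer: Denver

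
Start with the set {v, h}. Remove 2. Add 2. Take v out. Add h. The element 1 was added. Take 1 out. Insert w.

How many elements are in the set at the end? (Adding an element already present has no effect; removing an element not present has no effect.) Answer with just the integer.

Answer: 3

Derivation:
Tracking the set through each operation:
Start: {h, v}
Event 1 (remove 2): not present, no change. Set: {h, v}
Event 2 (add 2): added. Set: {2, h, v}
Event 3 (remove v): removed. Set: {2, h}
Event 4 (add h): already present, no change. Set: {2, h}
Event 5 (add 1): added. Set: {1, 2, h}
Event 6 (remove 1): removed. Set: {2, h}
Event 7 (add w): added. Set: {2, h, w}

Final set: {2, h, w} (size 3)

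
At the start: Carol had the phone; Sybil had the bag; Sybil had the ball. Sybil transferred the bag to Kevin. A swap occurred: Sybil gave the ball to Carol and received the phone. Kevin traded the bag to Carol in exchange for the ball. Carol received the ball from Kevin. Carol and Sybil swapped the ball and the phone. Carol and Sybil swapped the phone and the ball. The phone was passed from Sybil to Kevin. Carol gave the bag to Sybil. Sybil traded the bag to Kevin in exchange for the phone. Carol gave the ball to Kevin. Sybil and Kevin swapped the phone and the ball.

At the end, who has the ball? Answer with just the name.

Answer: Sybil

Derivation:
Tracking all object holders:
Start: phone:Carol, bag:Sybil, ball:Sybil
Event 1 (give bag: Sybil -> Kevin). State: phone:Carol, bag:Kevin, ball:Sybil
Event 2 (swap ball<->phone: now ball:Carol, phone:Sybil). State: phone:Sybil, bag:Kevin, ball:Carol
Event 3 (swap bag<->ball: now bag:Carol, ball:Kevin). State: phone:Sybil, bag:Carol, ball:Kevin
Event 4 (give ball: Kevin -> Carol). State: phone:Sybil, bag:Carol, ball:Carol
Event 5 (swap ball<->phone: now ball:Sybil, phone:Carol). State: phone:Carol, bag:Carol, ball:Sybil
Event 6 (swap phone<->ball: now phone:Sybil, ball:Carol). State: phone:Sybil, bag:Carol, ball:Carol
Event 7 (give phone: Sybil -> Kevin). State: phone:Kevin, bag:Carol, ball:Carol
Event 8 (give bag: Carol -> Sybil). State: phone:Kevin, bag:Sybil, ball:Carol
Event 9 (swap bag<->phone: now bag:Kevin, phone:Sybil). State: phone:Sybil, bag:Kevin, ball:Carol
Event 10 (give ball: Carol -> Kevin). State: phone:Sybil, bag:Kevin, ball:Kevin
Event 11 (swap phone<->ball: now phone:Kevin, ball:Sybil). State: phone:Kevin, bag:Kevin, ball:Sybil

Final state: phone:Kevin, bag:Kevin, ball:Sybil
The ball is held by Sybil.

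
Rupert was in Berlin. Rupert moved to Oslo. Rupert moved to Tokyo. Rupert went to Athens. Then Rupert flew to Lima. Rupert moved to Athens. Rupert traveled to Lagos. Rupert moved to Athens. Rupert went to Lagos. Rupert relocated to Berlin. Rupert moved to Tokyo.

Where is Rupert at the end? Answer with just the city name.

Answer: Tokyo

Derivation:
Tracking Rupert's location:
Start: Rupert is in Berlin.
After move 1: Berlin -> Oslo. Rupert is in Oslo.
After move 2: Oslo -> Tokyo. Rupert is in Tokyo.
After move 3: Tokyo -> Athens. Rupert is in Athens.
After move 4: Athens -> Lima. Rupert is in Lima.
After move 5: Lima -> Athens. Rupert is in Athens.
After move 6: Athens -> Lagos. Rupert is in Lagos.
After move 7: Lagos -> Athens. Rupert is in Athens.
After move 8: Athens -> Lagos. Rupert is in Lagos.
After move 9: Lagos -> Berlin. Rupert is in Berlin.
After move 10: Berlin -> Tokyo. Rupert is in Tokyo.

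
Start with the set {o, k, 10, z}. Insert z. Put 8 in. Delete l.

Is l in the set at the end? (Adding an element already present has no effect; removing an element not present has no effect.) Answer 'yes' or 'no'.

Answer: no

Derivation:
Tracking the set through each operation:
Start: {10, k, o, z}
Event 1 (add z): already present, no change. Set: {10, k, o, z}
Event 2 (add 8): added. Set: {10, 8, k, o, z}
Event 3 (remove l): not present, no change. Set: {10, 8, k, o, z}

Final set: {10, 8, k, o, z} (size 5)
l is NOT in the final set.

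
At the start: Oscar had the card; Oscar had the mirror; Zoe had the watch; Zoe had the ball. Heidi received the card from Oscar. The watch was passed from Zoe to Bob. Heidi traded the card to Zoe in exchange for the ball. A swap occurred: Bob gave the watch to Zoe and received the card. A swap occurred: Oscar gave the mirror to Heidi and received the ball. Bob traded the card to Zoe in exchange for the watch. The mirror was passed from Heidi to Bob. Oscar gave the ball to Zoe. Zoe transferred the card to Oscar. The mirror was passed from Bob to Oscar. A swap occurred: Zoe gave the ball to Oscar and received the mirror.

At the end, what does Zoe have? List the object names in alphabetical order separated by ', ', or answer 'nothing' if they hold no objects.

Answer: mirror

Derivation:
Tracking all object holders:
Start: card:Oscar, mirror:Oscar, watch:Zoe, ball:Zoe
Event 1 (give card: Oscar -> Heidi). State: card:Heidi, mirror:Oscar, watch:Zoe, ball:Zoe
Event 2 (give watch: Zoe -> Bob). State: card:Heidi, mirror:Oscar, watch:Bob, ball:Zoe
Event 3 (swap card<->ball: now card:Zoe, ball:Heidi). State: card:Zoe, mirror:Oscar, watch:Bob, ball:Heidi
Event 4 (swap watch<->card: now watch:Zoe, card:Bob). State: card:Bob, mirror:Oscar, watch:Zoe, ball:Heidi
Event 5 (swap mirror<->ball: now mirror:Heidi, ball:Oscar). State: card:Bob, mirror:Heidi, watch:Zoe, ball:Oscar
Event 6 (swap card<->watch: now card:Zoe, watch:Bob). State: card:Zoe, mirror:Heidi, watch:Bob, ball:Oscar
Event 7 (give mirror: Heidi -> Bob). State: card:Zoe, mirror:Bob, watch:Bob, ball:Oscar
Event 8 (give ball: Oscar -> Zoe). State: card:Zoe, mirror:Bob, watch:Bob, ball:Zoe
Event 9 (give card: Zoe -> Oscar). State: card:Oscar, mirror:Bob, watch:Bob, ball:Zoe
Event 10 (give mirror: Bob -> Oscar). State: card:Oscar, mirror:Oscar, watch:Bob, ball:Zoe
Event 11 (swap ball<->mirror: now ball:Oscar, mirror:Zoe). State: card:Oscar, mirror:Zoe, watch:Bob, ball:Oscar

Final state: card:Oscar, mirror:Zoe, watch:Bob, ball:Oscar
Zoe holds: mirror.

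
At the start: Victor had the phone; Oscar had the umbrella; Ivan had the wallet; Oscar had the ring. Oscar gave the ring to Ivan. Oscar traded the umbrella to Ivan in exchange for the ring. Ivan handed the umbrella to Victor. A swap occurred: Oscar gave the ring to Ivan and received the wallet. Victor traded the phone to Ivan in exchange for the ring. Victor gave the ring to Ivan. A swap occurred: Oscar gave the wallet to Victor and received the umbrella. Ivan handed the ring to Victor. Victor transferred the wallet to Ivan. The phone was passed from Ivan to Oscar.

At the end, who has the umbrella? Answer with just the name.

Answer: Oscar

Derivation:
Tracking all object holders:
Start: phone:Victor, umbrella:Oscar, wallet:Ivan, ring:Oscar
Event 1 (give ring: Oscar -> Ivan). State: phone:Victor, umbrella:Oscar, wallet:Ivan, ring:Ivan
Event 2 (swap umbrella<->ring: now umbrella:Ivan, ring:Oscar). State: phone:Victor, umbrella:Ivan, wallet:Ivan, ring:Oscar
Event 3 (give umbrella: Ivan -> Victor). State: phone:Victor, umbrella:Victor, wallet:Ivan, ring:Oscar
Event 4 (swap ring<->wallet: now ring:Ivan, wallet:Oscar). State: phone:Victor, umbrella:Victor, wallet:Oscar, ring:Ivan
Event 5 (swap phone<->ring: now phone:Ivan, ring:Victor). State: phone:Ivan, umbrella:Victor, wallet:Oscar, ring:Victor
Event 6 (give ring: Victor -> Ivan). State: phone:Ivan, umbrella:Victor, wallet:Oscar, ring:Ivan
Event 7 (swap wallet<->umbrella: now wallet:Victor, umbrella:Oscar). State: phone:Ivan, umbrella:Oscar, wallet:Victor, ring:Ivan
Event 8 (give ring: Ivan -> Victor). State: phone:Ivan, umbrella:Oscar, wallet:Victor, ring:Victor
Event 9 (give wallet: Victor -> Ivan). State: phone:Ivan, umbrella:Oscar, wallet:Ivan, ring:Victor
Event 10 (give phone: Ivan -> Oscar). State: phone:Oscar, umbrella:Oscar, wallet:Ivan, ring:Victor

Final state: phone:Oscar, umbrella:Oscar, wallet:Ivan, ring:Victor
The umbrella is held by Oscar.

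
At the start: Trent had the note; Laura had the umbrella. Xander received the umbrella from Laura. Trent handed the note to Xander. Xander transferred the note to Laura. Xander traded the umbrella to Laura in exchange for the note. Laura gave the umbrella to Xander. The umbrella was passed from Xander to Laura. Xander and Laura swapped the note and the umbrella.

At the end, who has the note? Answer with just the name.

Answer: Laura

Derivation:
Tracking all object holders:
Start: note:Trent, umbrella:Laura
Event 1 (give umbrella: Laura -> Xander). State: note:Trent, umbrella:Xander
Event 2 (give note: Trent -> Xander). State: note:Xander, umbrella:Xander
Event 3 (give note: Xander -> Laura). State: note:Laura, umbrella:Xander
Event 4 (swap umbrella<->note: now umbrella:Laura, note:Xander). State: note:Xander, umbrella:Laura
Event 5 (give umbrella: Laura -> Xander). State: note:Xander, umbrella:Xander
Event 6 (give umbrella: Xander -> Laura). State: note:Xander, umbrella:Laura
Event 7 (swap note<->umbrella: now note:Laura, umbrella:Xander). State: note:Laura, umbrella:Xander

Final state: note:Laura, umbrella:Xander
The note is held by Laura.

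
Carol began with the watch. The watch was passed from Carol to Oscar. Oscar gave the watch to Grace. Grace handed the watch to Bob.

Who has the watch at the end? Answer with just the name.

Tracking the watch through each event:
Start: Carol has the watch.
After event 1: Oscar has the watch.
After event 2: Grace has the watch.
After event 3: Bob has the watch.

Answer: Bob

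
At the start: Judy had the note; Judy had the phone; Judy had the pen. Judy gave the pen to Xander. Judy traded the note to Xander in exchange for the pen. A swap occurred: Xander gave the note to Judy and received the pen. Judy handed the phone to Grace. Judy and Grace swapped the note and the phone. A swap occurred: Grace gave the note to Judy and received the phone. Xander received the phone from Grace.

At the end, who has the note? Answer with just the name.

Answer: Judy

Derivation:
Tracking all object holders:
Start: note:Judy, phone:Judy, pen:Judy
Event 1 (give pen: Judy -> Xander). State: note:Judy, phone:Judy, pen:Xander
Event 2 (swap note<->pen: now note:Xander, pen:Judy). State: note:Xander, phone:Judy, pen:Judy
Event 3 (swap note<->pen: now note:Judy, pen:Xander). State: note:Judy, phone:Judy, pen:Xander
Event 4 (give phone: Judy -> Grace). State: note:Judy, phone:Grace, pen:Xander
Event 5 (swap note<->phone: now note:Grace, phone:Judy). State: note:Grace, phone:Judy, pen:Xander
Event 6 (swap note<->phone: now note:Judy, phone:Grace). State: note:Judy, phone:Grace, pen:Xander
Event 7 (give phone: Grace -> Xander). State: note:Judy, phone:Xander, pen:Xander

Final state: note:Judy, phone:Xander, pen:Xander
The note is held by Judy.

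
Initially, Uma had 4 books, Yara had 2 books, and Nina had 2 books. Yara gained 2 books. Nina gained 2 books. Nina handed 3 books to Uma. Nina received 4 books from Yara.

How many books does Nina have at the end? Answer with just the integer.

Answer: 5

Derivation:
Tracking counts step by step:
Start: Uma=4, Yara=2, Nina=2
Event 1 (Yara +2): Yara: 2 -> 4. State: Uma=4, Yara=4, Nina=2
Event 2 (Nina +2): Nina: 2 -> 4. State: Uma=4, Yara=4, Nina=4
Event 3 (Nina -> Uma, 3): Nina: 4 -> 1, Uma: 4 -> 7. State: Uma=7, Yara=4, Nina=1
Event 4 (Yara -> Nina, 4): Yara: 4 -> 0, Nina: 1 -> 5. State: Uma=7, Yara=0, Nina=5

Nina's final count: 5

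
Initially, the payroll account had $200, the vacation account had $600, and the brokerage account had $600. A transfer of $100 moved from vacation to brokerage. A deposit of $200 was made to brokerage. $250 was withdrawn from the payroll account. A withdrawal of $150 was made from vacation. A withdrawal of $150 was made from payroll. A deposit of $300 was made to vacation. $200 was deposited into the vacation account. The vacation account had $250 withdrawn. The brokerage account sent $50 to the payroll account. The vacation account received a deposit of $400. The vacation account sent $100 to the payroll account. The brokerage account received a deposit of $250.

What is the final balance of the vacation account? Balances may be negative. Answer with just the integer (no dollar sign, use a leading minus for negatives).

Answer: 900

Derivation:
Tracking account balances step by step:
Start: payroll=200, vacation=600, brokerage=600
Event 1 (transfer 100 vacation -> brokerage): vacation: 600 - 100 = 500, brokerage: 600 + 100 = 700. Balances: payroll=200, vacation=500, brokerage=700
Event 2 (deposit 200 to brokerage): brokerage: 700 + 200 = 900. Balances: payroll=200, vacation=500, brokerage=900
Event 3 (withdraw 250 from payroll): payroll: 200 - 250 = -50. Balances: payroll=-50, vacation=500, brokerage=900
Event 4 (withdraw 150 from vacation): vacation: 500 - 150 = 350. Balances: payroll=-50, vacation=350, brokerage=900
Event 5 (withdraw 150 from payroll): payroll: -50 - 150 = -200. Balances: payroll=-200, vacation=350, brokerage=900
Event 6 (deposit 300 to vacation): vacation: 350 + 300 = 650. Balances: payroll=-200, vacation=650, brokerage=900
Event 7 (deposit 200 to vacation): vacation: 650 + 200 = 850. Balances: payroll=-200, vacation=850, brokerage=900
Event 8 (withdraw 250 from vacation): vacation: 850 - 250 = 600. Balances: payroll=-200, vacation=600, brokerage=900
Event 9 (transfer 50 brokerage -> payroll): brokerage: 900 - 50 = 850, payroll: -200 + 50 = -150. Balances: payroll=-150, vacation=600, brokerage=850
Event 10 (deposit 400 to vacation): vacation: 600 + 400 = 1000. Balances: payroll=-150, vacation=1000, brokerage=850
Event 11 (transfer 100 vacation -> payroll): vacation: 1000 - 100 = 900, payroll: -150 + 100 = -50. Balances: payroll=-50, vacation=900, brokerage=850
Event 12 (deposit 250 to brokerage): brokerage: 850 + 250 = 1100. Balances: payroll=-50, vacation=900, brokerage=1100

Final balance of vacation: 900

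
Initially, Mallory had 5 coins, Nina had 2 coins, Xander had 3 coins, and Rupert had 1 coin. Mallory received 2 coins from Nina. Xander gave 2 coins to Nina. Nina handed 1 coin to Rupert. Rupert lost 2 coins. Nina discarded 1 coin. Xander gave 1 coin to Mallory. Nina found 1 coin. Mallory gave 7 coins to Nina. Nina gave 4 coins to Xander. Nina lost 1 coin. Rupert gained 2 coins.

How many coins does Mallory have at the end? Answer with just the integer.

Answer: 1

Derivation:
Tracking counts step by step:
Start: Mallory=5, Nina=2, Xander=3, Rupert=1
Event 1 (Nina -> Mallory, 2): Nina: 2 -> 0, Mallory: 5 -> 7. State: Mallory=7, Nina=0, Xander=3, Rupert=1
Event 2 (Xander -> Nina, 2): Xander: 3 -> 1, Nina: 0 -> 2. State: Mallory=7, Nina=2, Xander=1, Rupert=1
Event 3 (Nina -> Rupert, 1): Nina: 2 -> 1, Rupert: 1 -> 2. State: Mallory=7, Nina=1, Xander=1, Rupert=2
Event 4 (Rupert -2): Rupert: 2 -> 0. State: Mallory=7, Nina=1, Xander=1, Rupert=0
Event 5 (Nina -1): Nina: 1 -> 0. State: Mallory=7, Nina=0, Xander=1, Rupert=0
Event 6 (Xander -> Mallory, 1): Xander: 1 -> 0, Mallory: 7 -> 8. State: Mallory=8, Nina=0, Xander=0, Rupert=0
Event 7 (Nina +1): Nina: 0 -> 1. State: Mallory=8, Nina=1, Xander=0, Rupert=0
Event 8 (Mallory -> Nina, 7): Mallory: 8 -> 1, Nina: 1 -> 8. State: Mallory=1, Nina=8, Xander=0, Rupert=0
Event 9 (Nina -> Xander, 4): Nina: 8 -> 4, Xander: 0 -> 4. State: Mallory=1, Nina=4, Xander=4, Rupert=0
Event 10 (Nina -1): Nina: 4 -> 3. State: Mallory=1, Nina=3, Xander=4, Rupert=0
Event 11 (Rupert +2): Rupert: 0 -> 2. State: Mallory=1, Nina=3, Xander=4, Rupert=2

Mallory's final count: 1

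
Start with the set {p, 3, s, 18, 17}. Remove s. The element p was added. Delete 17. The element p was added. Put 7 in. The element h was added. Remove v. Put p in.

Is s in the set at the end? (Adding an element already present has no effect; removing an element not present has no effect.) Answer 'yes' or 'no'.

Tracking the set through each operation:
Start: {17, 18, 3, p, s}
Event 1 (remove s): removed. Set: {17, 18, 3, p}
Event 2 (add p): already present, no change. Set: {17, 18, 3, p}
Event 3 (remove 17): removed. Set: {18, 3, p}
Event 4 (add p): already present, no change. Set: {18, 3, p}
Event 5 (add 7): added. Set: {18, 3, 7, p}
Event 6 (add h): added. Set: {18, 3, 7, h, p}
Event 7 (remove v): not present, no change. Set: {18, 3, 7, h, p}
Event 8 (add p): already present, no change. Set: {18, 3, 7, h, p}

Final set: {18, 3, 7, h, p} (size 5)
s is NOT in the final set.

Answer: no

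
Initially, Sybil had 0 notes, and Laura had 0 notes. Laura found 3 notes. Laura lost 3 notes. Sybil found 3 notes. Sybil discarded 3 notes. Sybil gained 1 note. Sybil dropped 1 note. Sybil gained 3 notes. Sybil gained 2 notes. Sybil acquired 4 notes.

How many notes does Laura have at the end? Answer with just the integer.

Answer: 0

Derivation:
Tracking counts step by step:
Start: Sybil=0, Laura=0
Event 1 (Laura +3): Laura: 0 -> 3. State: Sybil=0, Laura=3
Event 2 (Laura -3): Laura: 3 -> 0. State: Sybil=0, Laura=0
Event 3 (Sybil +3): Sybil: 0 -> 3. State: Sybil=3, Laura=0
Event 4 (Sybil -3): Sybil: 3 -> 0. State: Sybil=0, Laura=0
Event 5 (Sybil +1): Sybil: 0 -> 1. State: Sybil=1, Laura=0
Event 6 (Sybil -1): Sybil: 1 -> 0. State: Sybil=0, Laura=0
Event 7 (Sybil +3): Sybil: 0 -> 3. State: Sybil=3, Laura=0
Event 8 (Sybil +2): Sybil: 3 -> 5. State: Sybil=5, Laura=0
Event 9 (Sybil +4): Sybil: 5 -> 9. State: Sybil=9, Laura=0

Laura's final count: 0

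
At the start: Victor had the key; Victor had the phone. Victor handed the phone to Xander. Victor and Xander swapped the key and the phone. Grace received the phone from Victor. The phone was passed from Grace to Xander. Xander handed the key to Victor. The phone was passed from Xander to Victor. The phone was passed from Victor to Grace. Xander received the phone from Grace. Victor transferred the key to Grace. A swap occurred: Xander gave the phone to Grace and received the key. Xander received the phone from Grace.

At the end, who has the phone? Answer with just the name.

Tracking all object holders:
Start: key:Victor, phone:Victor
Event 1 (give phone: Victor -> Xander). State: key:Victor, phone:Xander
Event 2 (swap key<->phone: now key:Xander, phone:Victor). State: key:Xander, phone:Victor
Event 3 (give phone: Victor -> Grace). State: key:Xander, phone:Grace
Event 4 (give phone: Grace -> Xander). State: key:Xander, phone:Xander
Event 5 (give key: Xander -> Victor). State: key:Victor, phone:Xander
Event 6 (give phone: Xander -> Victor). State: key:Victor, phone:Victor
Event 7 (give phone: Victor -> Grace). State: key:Victor, phone:Grace
Event 8 (give phone: Grace -> Xander). State: key:Victor, phone:Xander
Event 9 (give key: Victor -> Grace). State: key:Grace, phone:Xander
Event 10 (swap phone<->key: now phone:Grace, key:Xander). State: key:Xander, phone:Grace
Event 11 (give phone: Grace -> Xander). State: key:Xander, phone:Xander

Final state: key:Xander, phone:Xander
The phone is held by Xander.

Answer: Xander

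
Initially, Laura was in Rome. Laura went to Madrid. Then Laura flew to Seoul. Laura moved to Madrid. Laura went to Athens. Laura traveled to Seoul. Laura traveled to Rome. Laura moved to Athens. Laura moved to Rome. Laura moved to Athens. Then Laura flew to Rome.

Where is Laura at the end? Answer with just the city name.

Answer: Rome

Derivation:
Tracking Laura's location:
Start: Laura is in Rome.
After move 1: Rome -> Madrid. Laura is in Madrid.
After move 2: Madrid -> Seoul. Laura is in Seoul.
After move 3: Seoul -> Madrid. Laura is in Madrid.
After move 4: Madrid -> Athens. Laura is in Athens.
After move 5: Athens -> Seoul. Laura is in Seoul.
After move 6: Seoul -> Rome. Laura is in Rome.
After move 7: Rome -> Athens. Laura is in Athens.
After move 8: Athens -> Rome. Laura is in Rome.
After move 9: Rome -> Athens. Laura is in Athens.
After move 10: Athens -> Rome. Laura is in Rome.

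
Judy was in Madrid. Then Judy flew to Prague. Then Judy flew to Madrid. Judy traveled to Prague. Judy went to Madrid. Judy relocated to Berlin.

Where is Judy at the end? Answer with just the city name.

Answer: Berlin

Derivation:
Tracking Judy's location:
Start: Judy is in Madrid.
After move 1: Madrid -> Prague. Judy is in Prague.
After move 2: Prague -> Madrid. Judy is in Madrid.
After move 3: Madrid -> Prague. Judy is in Prague.
After move 4: Prague -> Madrid. Judy is in Madrid.
After move 5: Madrid -> Berlin. Judy is in Berlin.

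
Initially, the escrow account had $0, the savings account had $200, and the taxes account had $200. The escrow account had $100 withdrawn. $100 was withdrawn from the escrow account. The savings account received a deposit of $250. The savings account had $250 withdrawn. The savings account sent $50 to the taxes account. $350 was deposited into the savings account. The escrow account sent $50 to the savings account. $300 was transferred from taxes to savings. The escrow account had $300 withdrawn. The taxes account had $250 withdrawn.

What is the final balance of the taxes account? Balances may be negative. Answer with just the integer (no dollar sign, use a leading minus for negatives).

Answer: -300

Derivation:
Tracking account balances step by step:
Start: escrow=0, savings=200, taxes=200
Event 1 (withdraw 100 from escrow): escrow: 0 - 100 = -100. Balances: escrow=-100, savings=200, taxes=200
Event 2 (withdraw 100 from escrow): escrow: -100 - 100 = -200. Balances: escrow=-200, savings=200, taxes=200
Event 3 (deposit 250 to savings): savings: 200 + 250 = 450. Balances: escrow=-200, savings=450, taxes=200
Event 4 (withdraw 250 from savings): savings: 450 - 250 = 200. Balances: escrow=-200, savings=200, taxes=200
Event 5 (transfer 50 savings -> taxes): savings: 200 - 50 = 150, taxes: 200 + 50 = 250. Balances: escrow=-200, savings=150, taxes=250
Event 6 (deposit 350 to savings): savings: 150 + 350 = 500. Balances: escrow=-200, savings=500, taxes=250
Event 7 (transfer 50 escrow -> savings): escrow: -200 - 50 = -250, savings: 500 + 50 = 550. Balances: escrow=-250, savings=550, taxes=250
Event 8 (transfer 300 taxes -> savings): taxes: 250 - 300 = -50, savings: 550 + 300 = 850. Balances: escrow=-250, savings=850, taxes=-50
Event 9 (withdraw 300 from escrow): escrow: -250 - 300 = -550. Balances: escrow=-550, savings=850, taxes=-50
Event 10 (withdraw 250 from taxes): taxes: -50 - 250 = -300. Balances: escrow=-550, savings=850, taxes=-300

Final balance of taxes: -300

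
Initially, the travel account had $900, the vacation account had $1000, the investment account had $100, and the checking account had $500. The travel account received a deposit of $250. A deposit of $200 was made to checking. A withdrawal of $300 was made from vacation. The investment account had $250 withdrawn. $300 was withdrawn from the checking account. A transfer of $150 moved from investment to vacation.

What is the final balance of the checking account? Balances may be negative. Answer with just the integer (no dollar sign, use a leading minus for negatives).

Answer: 400

Derivation:
Tracking account balances step by step:
Start: travel=900, vacation=1000, investment=100, checking=500
Event 1 (deposit 250 to travel): travel: 900 + 250 = 1150. Balances: travel=1150, vacation=1000, investment=100, checking=500
Event 2 (deposit 200 to checking): checking: 500 + 200 = 700. Balances: travel=1150, vacation=1000, investment=100, checking=700
Event 3 (withdraw 300 from vacation): vacation: 1000 - 300 = 700. Balances: travel=1150, vacation=700, investment=100, checking=700
Event 4 (withdraw 250 from investment): investment: 100 - 250 = -150. Balances: travel=1150, vacation=700, investment=-150, checking=700
Event 5 (withdraw 300 from checking): checking: 700 - 300 = 400. Balances: travel=1150, vacation=700, investment=-150, checking=400
Event 6 (transfer 150 investment -> vacation): investment: -150 - 150 = -300, vacation: 700 + 150 = 850. Balances: travel=1150, vacation=850, investment=-300, checking=400

Final balance of checking: 400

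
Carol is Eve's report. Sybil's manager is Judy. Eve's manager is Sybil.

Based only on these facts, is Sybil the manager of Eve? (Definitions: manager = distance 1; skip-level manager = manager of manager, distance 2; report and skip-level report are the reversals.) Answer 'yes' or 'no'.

Reconstructing the manager chain from the given facts:
  Judy -> Sybil -> Eve -> Carol
(each arrow means 'manager of the next')
Positions in the chain (0 = top):
  position of Judy: 0
  position of Sybil: 1
  position of Eve: 2
  position of Carol: 3

Sybil is at position 1, Eve is at position 2; signed distance (j - i) = 1.
'manager' requires j - i = 1. Actual distance is 1, so the relation HOLDS.

Answer: yes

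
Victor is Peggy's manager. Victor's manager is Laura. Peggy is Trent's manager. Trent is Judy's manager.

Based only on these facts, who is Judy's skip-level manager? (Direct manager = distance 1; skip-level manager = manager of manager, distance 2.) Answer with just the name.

Answer: Peggy

Derivation:
Reconstructing the manager chain from the given facts:
  Laura -> Victor -> Peggy -> Trent -> Judy
(each arrow means 'manager of the next')
Positions in the chain (0 = top):
  position of Laura: 0
  position of Victor: 1
  position of Peggy: 2
  position of Trent: 3
  position of Judy: 4

Judy is at position 4; the skip-level manager is 2 steps up the chain, i.e. position 2: Peggy.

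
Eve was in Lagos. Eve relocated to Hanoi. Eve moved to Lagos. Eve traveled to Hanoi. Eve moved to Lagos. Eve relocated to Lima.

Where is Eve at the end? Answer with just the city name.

Answer: Lima

Derivation:
Tracking Eve's location:
Start: Eve is in Lagos.
After move 1: Lagos -> Hanoi. Eve is in Hanoi.
After move 2: Hanoi -> Lagos. Eve is in Lagos.
After move 3: Lagos -> Hanoi. Eve is in Hanoi.
After move 4: Hanoi -> Lagos. Eve is in Lagos.
After move 5: Lagos -> Lima. Eve is in Lima.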